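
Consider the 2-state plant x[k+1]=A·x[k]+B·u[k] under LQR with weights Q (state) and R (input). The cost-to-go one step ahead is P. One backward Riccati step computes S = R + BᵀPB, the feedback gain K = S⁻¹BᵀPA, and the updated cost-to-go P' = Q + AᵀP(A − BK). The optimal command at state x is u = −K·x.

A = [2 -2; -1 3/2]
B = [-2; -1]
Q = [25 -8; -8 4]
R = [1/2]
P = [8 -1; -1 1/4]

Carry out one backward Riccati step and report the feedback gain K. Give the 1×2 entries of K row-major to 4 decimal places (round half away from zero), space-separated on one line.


BᵀP = [-15.0000 1.7500]
S = R + BᵀPB = [1/2] + [28.2500] = [28.7500]
BᵀPA = [-31.7500 32.6250]
K = S⁻¹·BᵀPA = [-1.1043 1.1348]
A−BK = [-0.2087 0.2696; -2.1043 2.6348]
AᵀP(A−BK) = [1.1870 -1.3457; -1.3457 1.5402]
P' = Q + AᵀP(A−BK) = [26.1870 -9.3457; -9.3457 5.5402]
tr(P') = 31.7272

-1.1043 1.1348


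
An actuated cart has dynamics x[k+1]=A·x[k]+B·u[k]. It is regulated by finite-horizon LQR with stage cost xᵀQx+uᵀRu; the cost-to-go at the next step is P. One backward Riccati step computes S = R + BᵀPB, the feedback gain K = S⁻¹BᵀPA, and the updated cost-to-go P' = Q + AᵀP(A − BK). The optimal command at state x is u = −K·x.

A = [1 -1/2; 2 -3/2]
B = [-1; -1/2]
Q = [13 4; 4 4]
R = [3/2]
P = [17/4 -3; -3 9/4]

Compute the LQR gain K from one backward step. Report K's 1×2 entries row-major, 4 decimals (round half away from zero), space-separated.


0.3019 -0.4340

BᵀP = [-2.7500 1.8750]
S = R + BᵀPB = [3/2] + [1.8125] = [3.3125]
BᵀPA = [1.0000 -1.4375]
K = S⁻¹·BᵀPA = [0.3019 -0.4340]
A−BK = [1.3019 -0.9340; 2.1509 -1.7170]
AᵀP(A−BK) = [0.9481 -0.9410; -0.9410 1.0012]
P' = Q + AᵀP(A−BK) = [13.9481 3.0590; 3.0590 5.0012]
tr(P') = 18.9493


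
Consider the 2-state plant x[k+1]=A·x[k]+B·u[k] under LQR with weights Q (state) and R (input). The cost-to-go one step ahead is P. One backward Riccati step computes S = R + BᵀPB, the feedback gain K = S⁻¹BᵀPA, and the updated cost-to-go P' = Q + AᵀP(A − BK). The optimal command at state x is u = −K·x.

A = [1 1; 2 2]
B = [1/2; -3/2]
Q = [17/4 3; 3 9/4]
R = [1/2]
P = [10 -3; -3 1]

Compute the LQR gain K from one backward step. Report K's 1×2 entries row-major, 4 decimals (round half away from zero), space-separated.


0.3590 0.3590

BᵀP = [9.5000 -3.0000]
S = R + BᵀPB = [1/2] + [9.2500] = [9.7500]
BᵀPA = [3.5000 3.5000]
K = S⁻¹·BᵀPA = [0.3590 0.3590]
A−BK = [0.8205 0.8205; 2.5385 2.5385]
AᵀP(A−BK) = [0.7436 0.7436; 0.7436 0.7436]
P' = Q + AᵀP(A−BK) = [4.9936 3.7436; 3.7436 2.9936]
tr(P') = 7.9872


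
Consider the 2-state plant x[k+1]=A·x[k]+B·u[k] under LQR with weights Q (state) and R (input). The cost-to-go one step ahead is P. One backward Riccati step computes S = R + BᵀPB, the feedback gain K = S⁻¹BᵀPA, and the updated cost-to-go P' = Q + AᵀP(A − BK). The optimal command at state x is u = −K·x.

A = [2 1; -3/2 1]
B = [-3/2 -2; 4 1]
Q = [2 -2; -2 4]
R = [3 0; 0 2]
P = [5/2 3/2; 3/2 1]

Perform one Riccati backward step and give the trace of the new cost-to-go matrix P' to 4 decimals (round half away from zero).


8.5161

BᵀP = [2.2500 1.7500; -3.5000 -2.0000]
S = R + BᵀPB = [3 0; 0 2] + [3.6250 -2.7500; -2.7500 5.0000] = [6.6250 -2.7500; -2.7500 7.0000]
BᵀPA = [1.8750 4.0000; -4.0000 -5.5000]
K = S⁻¹·BᵀPA = [0.0548 0.3317; -0.5499 -0.6554]
A−BK = [0.9823 0.1868; -1.1691 0.3285]
AᵀP(A−BK) = [0.9477 1.0064; 1.0064 1.5684]
P' = Q + AᵀP(A−BK) = [2.9477 -0.9936; -0.9936 5.5684]
tr(P') = 8.5161


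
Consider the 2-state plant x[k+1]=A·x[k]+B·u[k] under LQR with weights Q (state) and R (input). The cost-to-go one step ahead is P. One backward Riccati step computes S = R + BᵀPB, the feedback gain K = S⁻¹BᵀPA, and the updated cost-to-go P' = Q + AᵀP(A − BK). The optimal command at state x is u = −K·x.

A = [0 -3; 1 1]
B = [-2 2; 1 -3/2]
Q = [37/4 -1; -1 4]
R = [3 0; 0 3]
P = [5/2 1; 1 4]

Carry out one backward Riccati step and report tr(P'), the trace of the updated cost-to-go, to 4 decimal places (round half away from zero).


BᵀP = [-4.0000 2.0000; 3.5000 -4.0000]
S = R + BᵀPB = [3 0; 0 3] + [10.0000 -11.0000; -11.0000 13.0000] = [13.0000 -11.0000; -11.0000 16.0000]
BᵀPA = [2.0000 14.0000; -4.0000 -14.5000]
K = S⁻¹·BᵀPA = [-0.1379 0.7414; -0.3448 -0.3966]
A−BK = [0.4138 -0.7241; 0.6207 -0.3362]
AᵀP(A−BK) = [2.8966 -2.0690; -2.0690 4.3707]
P' = Q + AᵀP(A−BK) = [12.1466 -3.0690; -3.0690 8.3707]
tr(P') = 20.5172

20.5172


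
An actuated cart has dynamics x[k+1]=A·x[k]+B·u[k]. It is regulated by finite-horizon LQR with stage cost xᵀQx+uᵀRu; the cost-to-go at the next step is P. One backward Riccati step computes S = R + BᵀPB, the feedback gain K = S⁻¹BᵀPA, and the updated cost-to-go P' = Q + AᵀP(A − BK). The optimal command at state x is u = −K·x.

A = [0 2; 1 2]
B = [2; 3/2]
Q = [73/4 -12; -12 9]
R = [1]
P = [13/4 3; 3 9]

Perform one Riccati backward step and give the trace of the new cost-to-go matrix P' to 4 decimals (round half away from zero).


BᵀP = [11.0000 19.5000]
S = R + BᵀPB = [1] + [51.2500] = [52.2500]
BᵀPA = [19.5000 61.0000]
K = S⁻¹·BᵀPA = [0.3732 1.1675]
A−BK = [-0.7464 -0.3349; 0.4402 0.2488]
AᵀP(A−BK) = [1.7225 1.2344; 1.2344 1.7847]
P' = Q + AᵀP(A−BK) = [19.9725 -10.7656; -10.7656 10.7847]
tr(P') = 30.7572

30.7572


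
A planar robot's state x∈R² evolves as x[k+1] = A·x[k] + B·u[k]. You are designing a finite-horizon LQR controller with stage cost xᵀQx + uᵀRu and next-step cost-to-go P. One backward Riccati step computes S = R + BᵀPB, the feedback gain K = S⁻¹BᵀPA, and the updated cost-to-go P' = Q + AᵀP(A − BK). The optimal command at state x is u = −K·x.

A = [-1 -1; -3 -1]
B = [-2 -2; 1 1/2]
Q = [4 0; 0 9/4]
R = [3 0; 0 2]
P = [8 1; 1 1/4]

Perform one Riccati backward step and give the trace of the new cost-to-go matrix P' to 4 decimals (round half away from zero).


8.9861

BᵀP = [-15.0000 -1.7500; -15.5000 -1.8750]
S = R + BᵀPB = [3 0; 0 2] + [28.2500 29.1250; 29.1250 30.0625] = [31.2500 29.1250; 29.1250 32.0625]
BᵀPA = [20.2500 16.7500; 21.1250 17.3750]
K = S⁻¹·BᵀPA = [0.2212 0.2017; 0.4579 0.3587]
A−BK = [0.3583 0.1208; -3.4502 -1.3810]
AᵀP(A−BK) = [2.0968 1.0882; 1.0882 0.6393]
P' = Q + AᵀP(A−BK) = [6.0968 1.0882; 1.0882 2.8893]
tr(P') = 8.9861


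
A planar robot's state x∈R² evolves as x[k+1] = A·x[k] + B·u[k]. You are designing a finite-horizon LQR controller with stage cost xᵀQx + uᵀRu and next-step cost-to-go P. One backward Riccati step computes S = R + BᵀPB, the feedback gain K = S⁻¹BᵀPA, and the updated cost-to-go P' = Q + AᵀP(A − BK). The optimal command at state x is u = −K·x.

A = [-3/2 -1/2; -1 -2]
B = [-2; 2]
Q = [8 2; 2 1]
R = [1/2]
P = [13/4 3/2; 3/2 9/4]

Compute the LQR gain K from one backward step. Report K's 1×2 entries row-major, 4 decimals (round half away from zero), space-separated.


BᵀP = [-3.5000 1.5000]
S = R + BᵀPB = [1/2] + [10.0000] = [10.5000]
BᵀPA = [3.7500 -1.2500]
K = S⁻¹·BᵀPA = [0.3571 -0.1190]
A−BK = [-0.7857 -0.7381; -1.7143 -1.7619]
AᵀP(A−BK) = [12.7232 12.6339; 12.6339 12.6637]
P' = Q + AᵀP(A−BK) = [20.7232 14.6339; 14.6339 13.6637]
tr(P') = 34.3869

0.3571 -0.1190


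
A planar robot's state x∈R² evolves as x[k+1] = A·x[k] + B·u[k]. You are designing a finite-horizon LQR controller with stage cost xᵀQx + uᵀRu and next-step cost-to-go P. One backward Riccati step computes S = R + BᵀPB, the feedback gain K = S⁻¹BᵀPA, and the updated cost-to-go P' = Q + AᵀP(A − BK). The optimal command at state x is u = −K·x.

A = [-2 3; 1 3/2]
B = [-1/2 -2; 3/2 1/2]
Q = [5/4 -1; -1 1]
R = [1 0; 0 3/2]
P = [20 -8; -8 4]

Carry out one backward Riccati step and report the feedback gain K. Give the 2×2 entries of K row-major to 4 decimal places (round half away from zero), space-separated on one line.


0.4836 0.4700 0.8356 -1.2998

BᵀP = [-22.0000 10.0000; -44.0000 18.0000]
S = R + BᵀPB = [1 0; 0 3/2] + [26.0000 49.0000; 49.0000 97.0000] = [27.0000 49.0000; 49.0000 98.5000]
BᵀPA = [54.0000 -51.0000; 106.0000 -105.0000]
K = S⁻¹·BᵀPA = [0.4836 0.4700; 0.8356 -1.2998]
A−BK = [-0.0870 0.6354; -0.1431 1.4449]
AᵀP(A−BK) = [1.3153 -1.6015; -1.6015 4.4913]
P' = Q + AᵀP(A−BK) = [2.5653 -2.6015; -2.6015 5.4913]
tr(P') = 8.0566


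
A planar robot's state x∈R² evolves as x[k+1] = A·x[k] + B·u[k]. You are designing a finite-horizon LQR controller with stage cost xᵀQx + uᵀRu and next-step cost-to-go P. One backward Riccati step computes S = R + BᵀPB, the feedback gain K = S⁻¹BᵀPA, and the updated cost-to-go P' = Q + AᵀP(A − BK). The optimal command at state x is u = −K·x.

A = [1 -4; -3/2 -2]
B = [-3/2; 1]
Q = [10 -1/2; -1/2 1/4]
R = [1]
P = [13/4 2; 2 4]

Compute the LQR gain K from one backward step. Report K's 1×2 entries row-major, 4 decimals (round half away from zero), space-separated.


BᵀP = [-2.8750 1.0000]
S = R + BᵀPB = [1] + [5.3125] = [6.3125]
BᵀPA = [-4.3750 9.5000]
K = S⁻¹·BᵀPA = [-0.6931 1.5050]
A−BK = [-0.0396 -1.7426; -0.8069 -3.5050]
AᵀP(A−BK) = [3.2178 13.5842; 13.5842 85.7030]
P' = Q + AᵀP(A−BK) = [13.2178 13.0842; 13.0842 85.9530]
tr(P') = 99.1708

-0.6931 1.5050


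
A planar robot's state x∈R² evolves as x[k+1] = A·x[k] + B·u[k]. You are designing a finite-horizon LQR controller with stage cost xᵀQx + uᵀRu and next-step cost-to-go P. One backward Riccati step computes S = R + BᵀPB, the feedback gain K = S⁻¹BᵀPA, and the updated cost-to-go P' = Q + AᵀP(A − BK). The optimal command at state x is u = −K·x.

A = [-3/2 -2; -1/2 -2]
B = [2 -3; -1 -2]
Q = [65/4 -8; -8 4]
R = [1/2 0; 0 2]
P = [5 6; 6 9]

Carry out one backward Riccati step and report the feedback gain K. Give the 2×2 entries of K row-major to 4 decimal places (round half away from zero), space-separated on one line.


BᵀP = [4.0000 3.0000; -27.0000 -36.0000]
S = R + BᵀPB = [1/2 0; 0 2] + [5.0000 -18.0000; -18.0000 153.0000] = [5.5000 -18.0000; -18.0000 155.0000]
BᵀPA = [-7.5000 -14.0000; 58.5000 126.0000]
K = S⁻¹·BᵀPA = [-0.2072 0.1854; 0.3534 0.8344]
A−BK = [-0.0255 0.1325; -0.0005 -0.1457]
AᵀP(A−BK) = [0.2746 0.5762; 0.5762 1.4570]
P' = Q + AᵀP(A−BK) = [16.5246 -7.4238; -7.4238 5.4570]
tr(P') = 21.9816

-0.2072 0.1854 0.3534 0.8344


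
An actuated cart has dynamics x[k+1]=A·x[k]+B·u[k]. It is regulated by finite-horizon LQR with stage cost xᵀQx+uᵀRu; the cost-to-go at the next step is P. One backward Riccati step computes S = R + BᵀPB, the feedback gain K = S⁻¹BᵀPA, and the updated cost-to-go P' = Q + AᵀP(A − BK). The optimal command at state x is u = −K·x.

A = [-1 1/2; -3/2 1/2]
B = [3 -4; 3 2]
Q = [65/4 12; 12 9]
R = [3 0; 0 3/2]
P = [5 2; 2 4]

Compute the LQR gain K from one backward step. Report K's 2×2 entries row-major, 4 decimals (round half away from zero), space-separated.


-0.4276 0.1608 -0.0691 -0.0043

BᵀP = [21.0000 18.0000; -16.0000 0.0000]
S = R + BᵀPB = [3 0; 0 3/2] + [117.0000 -48.0000; -48.0000 64.0000] = [120.0000 -48.0000; -48.0000 65.5000]
BᵀPA = [-48.0000 19.5000; 16.0000 -8.0000]
K = S⁻¹·BᵀPA = [-0.4276 0.1608; -0.0691 -0.0043]
A−BK = [0.0065 0.0004; -0.0788 0.0263]
AᵀP(A−BK) = [0.5788 -0.2138; -0.2138 0.0804]
P' = Q + AᵀP(A−BK) = [16.8288 11.7862; 11.7862 9.0804]
tr(P') = 25.9092


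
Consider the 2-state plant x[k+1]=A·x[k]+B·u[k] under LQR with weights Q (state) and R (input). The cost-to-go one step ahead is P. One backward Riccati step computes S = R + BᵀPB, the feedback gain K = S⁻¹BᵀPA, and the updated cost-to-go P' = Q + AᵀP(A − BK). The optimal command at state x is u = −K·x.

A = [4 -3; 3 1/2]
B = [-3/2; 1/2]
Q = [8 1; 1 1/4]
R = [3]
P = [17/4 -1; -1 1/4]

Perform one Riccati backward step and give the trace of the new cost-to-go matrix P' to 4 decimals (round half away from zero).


BᵀP = [-6.8750 1.6250]
S = R + BᵀPB = [3] + [11.1250] = [14.1250]
BᵀPA = [-22.6250 21.4375]
K = S⁻¹·BᵀPA = [-1.6018 1.5177]
A−BK = [1.5973 -0.7235; 3.8009 -0.2588]
AᵀP(A−BK) = [10.0100 -9.2871; -9.2871 8.7768]
P' = Q + AᵀP(A−BK) = [18.0100 -8.2871; -8.2871 9.0268]
tr(P') = 27.0368

27.0368


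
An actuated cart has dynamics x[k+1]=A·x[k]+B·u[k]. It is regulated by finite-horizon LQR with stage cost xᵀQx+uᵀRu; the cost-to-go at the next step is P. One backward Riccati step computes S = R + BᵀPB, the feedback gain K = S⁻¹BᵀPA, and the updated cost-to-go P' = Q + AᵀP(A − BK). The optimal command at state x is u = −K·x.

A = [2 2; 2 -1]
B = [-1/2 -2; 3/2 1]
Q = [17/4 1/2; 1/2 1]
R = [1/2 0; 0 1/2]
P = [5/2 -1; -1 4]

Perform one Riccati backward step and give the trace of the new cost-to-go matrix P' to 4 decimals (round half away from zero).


BᵀP = [-2.7500 6.5000; -6.0000 6.0000]
S = R + BᵀPB = [1/2 0; 0 1/2] + [11.1250 12.0000; 12.0000 18.0000] = [11.6250 12.0000; 12.0000 18.5000]
BᵀPA = [7.5000 -12.0000; 0.0000 -18.0000]
K = S⁻¹·BᵀPA = [1.9525 -0.0844; -1.2665 -0.9182]
A−BK = [0.4433 0.1214; 0.3377 0.0449]
AᵀP(A−BK) = [3.3562 0.6332; 0.6332 0.4591]
P' = Q + AᵀP(A−BK) = [7.6062 1.1332; 1.1332 1.4591]
tr(P') = 9.0653

9.0653


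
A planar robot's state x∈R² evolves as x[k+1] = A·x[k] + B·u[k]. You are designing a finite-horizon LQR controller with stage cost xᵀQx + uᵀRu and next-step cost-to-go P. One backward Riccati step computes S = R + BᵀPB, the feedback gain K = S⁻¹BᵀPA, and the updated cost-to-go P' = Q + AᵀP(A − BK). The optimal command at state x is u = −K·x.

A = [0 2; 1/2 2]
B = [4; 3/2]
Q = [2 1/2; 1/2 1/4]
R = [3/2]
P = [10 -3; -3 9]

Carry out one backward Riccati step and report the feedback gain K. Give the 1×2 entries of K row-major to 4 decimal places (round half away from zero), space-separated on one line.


BᵀP = [35.5000 1.5000]
S = R + BᵀPB = [3/2] + [144.2500] = [145.7500]
BᵀPA = [0.7500 74.0000]
K = S⁻¹·BᵀPA = [0.0051 0.5077]
A−BK = [-0.0206 -0.0309; 0.4923 1.2384]
AᵀP(A−BK) = [2.2461 5.6192; 5.6192 14.4288]
P' = Q + AᵀP(A−BK) = [4.2461 6.1192; 6.1192 14.6788]
tr(P') = 18.9250

0.0051 0.5077


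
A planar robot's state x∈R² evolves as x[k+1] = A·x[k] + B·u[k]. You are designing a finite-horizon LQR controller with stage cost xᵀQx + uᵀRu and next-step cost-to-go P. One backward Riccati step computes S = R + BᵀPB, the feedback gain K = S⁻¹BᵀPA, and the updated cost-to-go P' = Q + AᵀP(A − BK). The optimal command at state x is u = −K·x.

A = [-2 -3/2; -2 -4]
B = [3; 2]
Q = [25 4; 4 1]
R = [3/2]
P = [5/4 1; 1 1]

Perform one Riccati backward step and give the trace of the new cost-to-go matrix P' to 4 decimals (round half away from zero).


BᵀP = [5.7500 5.0000]
S = R + BᵀPB = [3/2] + [27.2500] = [28.7500]
BᵀPA = [-21.5000 -28.6250]
K = S⁻¹·BᵀPA = [-0.7478 -0.9957]
A−BK = [0.2435 1.4870; -0.5043 -2.0087]
AᵀP(A−BK) = [0.9217 1.3435; 1.3435 2.3120]
P' = Q + AᵀP(A−BK) = [25.9217 5.3435; 5.3435 3.3120]
tr(P') = 29.2337

29.2337


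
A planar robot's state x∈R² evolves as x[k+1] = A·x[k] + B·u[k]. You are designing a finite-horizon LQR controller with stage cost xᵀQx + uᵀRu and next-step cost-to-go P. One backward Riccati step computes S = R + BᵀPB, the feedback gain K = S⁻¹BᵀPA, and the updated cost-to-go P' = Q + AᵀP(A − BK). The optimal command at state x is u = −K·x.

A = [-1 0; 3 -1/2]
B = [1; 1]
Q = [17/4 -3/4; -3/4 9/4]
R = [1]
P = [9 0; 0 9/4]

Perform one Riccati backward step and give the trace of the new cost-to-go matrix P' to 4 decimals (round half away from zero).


BᵀP = [9.0000 2.2500]
S = R + BᵀPB = [1] + [11.2500] = [12.2500]
BᵀPA = [-2.2500 -1.1250]
K = S⁻¹·BᵀPA = [-0.1837 -0.0918]
A−BK = [-0.8163 0.0918; 3.1837 -0.4082]
AᵀP(A−BK) = [28.8367 -3.5816; -3.5816 0.4592]
P' = Q + AᵀP(A−BK) = [33.0867 -4.3316; -4.3316 2.7092]
tr(P') = 35.7959

35.7959


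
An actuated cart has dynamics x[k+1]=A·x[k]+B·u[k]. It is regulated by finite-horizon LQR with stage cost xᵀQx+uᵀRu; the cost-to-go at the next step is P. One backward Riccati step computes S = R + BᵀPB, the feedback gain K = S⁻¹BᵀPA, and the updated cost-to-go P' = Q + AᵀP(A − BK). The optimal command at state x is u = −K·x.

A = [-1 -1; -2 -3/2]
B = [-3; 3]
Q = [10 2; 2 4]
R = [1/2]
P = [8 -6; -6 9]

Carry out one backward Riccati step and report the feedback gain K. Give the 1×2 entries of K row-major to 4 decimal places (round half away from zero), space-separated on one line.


BᵀP = [-42.0000 45.0000]
S = R + BᵀPB = [1/2] + [261.0000] = [261.5000]
BᵀPA = [-48.0000 -25.5000]
K = S⁻¹·BᵀPA = [-0.1836 -0.0975]
A−BK = [-1.5507 -1.2925; -1.4493 -1.2075]
AᵀP(A−BK) = [11.1893 9.3193; 9.3193 7.7634]
P' = Q + AᵀP(A−BK) = [21.1893 11.3193; 11.3193 11.7634]
tr(P') = 32.9527

-0.1836 -0.0975


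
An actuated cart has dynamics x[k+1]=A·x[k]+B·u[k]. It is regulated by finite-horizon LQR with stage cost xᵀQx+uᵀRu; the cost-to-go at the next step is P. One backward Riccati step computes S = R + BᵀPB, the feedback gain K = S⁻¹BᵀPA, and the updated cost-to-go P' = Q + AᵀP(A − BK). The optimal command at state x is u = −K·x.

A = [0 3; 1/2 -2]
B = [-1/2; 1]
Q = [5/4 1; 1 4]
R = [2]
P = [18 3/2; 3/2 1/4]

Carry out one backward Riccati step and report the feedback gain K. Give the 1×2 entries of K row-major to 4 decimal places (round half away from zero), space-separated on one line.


BᵀP = [-7.5000 -0.5000]
S = R + BᵀPB = [2] + [3.2500] = [5.2500]
BᵀPA = [-0.2500 -21.5000]
K = S⁻¹·BᵀPA = [-0.0476 -4.0952]
A−BK = [-0.0238 0.9524; 0.5476 2.0952]
AᵀP(A−BK) = [0.0506 0.9762; 0.9762 56.9524]
P' = Q + AᵀP(A−BK) = [1.3006 1.9762; 1.9762 60.9524]
tr(P') = 62.2530

-0.0476 -4.0952


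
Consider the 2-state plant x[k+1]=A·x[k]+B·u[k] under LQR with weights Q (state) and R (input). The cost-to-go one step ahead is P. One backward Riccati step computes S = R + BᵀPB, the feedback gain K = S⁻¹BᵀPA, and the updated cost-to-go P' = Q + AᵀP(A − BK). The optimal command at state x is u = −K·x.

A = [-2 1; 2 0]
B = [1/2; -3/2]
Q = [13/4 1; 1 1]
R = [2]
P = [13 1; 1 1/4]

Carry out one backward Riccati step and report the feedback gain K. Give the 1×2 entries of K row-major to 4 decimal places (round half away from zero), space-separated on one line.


BᵀP = [5.0000 0.1250]
S = R + BᵀPB = [2] + [2.3125] = [4.3125]
BᵀPA = [-9.7500 5.0000]
K = S⁻¹·BᵀPA = [-2.2609 1.1594]
A−BK = [-0.8696 0.4203; -1.3913 1.7391]
AᵀP(A−BK) = [22.9565 -12.6957; -12.6957 7.2029]
P' = Q + AᵀP(A−BK) = [26.2065 -11.6957; -11.6957 8.2029]
tr(P') = 34.4094

-2.2609 1.1594


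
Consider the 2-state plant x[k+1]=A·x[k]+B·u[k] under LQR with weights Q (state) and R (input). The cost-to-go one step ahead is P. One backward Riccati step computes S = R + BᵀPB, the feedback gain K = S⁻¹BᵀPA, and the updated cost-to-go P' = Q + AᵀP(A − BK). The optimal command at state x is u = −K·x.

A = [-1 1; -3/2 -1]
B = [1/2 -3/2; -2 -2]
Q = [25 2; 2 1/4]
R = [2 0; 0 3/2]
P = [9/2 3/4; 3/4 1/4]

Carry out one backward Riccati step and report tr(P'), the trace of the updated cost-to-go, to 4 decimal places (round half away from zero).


26.4680

BᵀP = [0.7500 -0.1250; -8.2500 -1.6250]
S = R + BᵀPB = [2 0; 0 3/2] + [0.6250 -0.8750; -0.8750 15.6250] = [2.6250 -0.8750; -0.8750 17.1250]
BᵀPA = [-0.5625 0.8750; 10.6875 -6.6250]
K = S⁻¹·BᵀPA = [-0.0064 0.2079; 0.6238 -0.3762]
A−BK = [-0.0612 0.3317; -0.2652 -1.3366]
AᵀP(A−BK) = [0.6425 -0.3620; -0.3620 0.5755]
P' = Q + AᵀP(A−BK) = [25.6425 1.6380; 1.6380 0.8255]
tr(P') = 26.4680


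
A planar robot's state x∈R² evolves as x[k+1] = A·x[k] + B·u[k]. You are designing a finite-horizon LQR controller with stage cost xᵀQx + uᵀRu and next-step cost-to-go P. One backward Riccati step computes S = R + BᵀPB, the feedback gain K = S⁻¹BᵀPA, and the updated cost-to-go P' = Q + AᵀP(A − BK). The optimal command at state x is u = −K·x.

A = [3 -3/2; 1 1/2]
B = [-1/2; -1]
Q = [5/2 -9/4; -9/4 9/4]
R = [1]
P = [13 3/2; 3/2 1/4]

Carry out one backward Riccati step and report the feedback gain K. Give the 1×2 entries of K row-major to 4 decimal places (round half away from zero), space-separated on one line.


BᵀP = [-8.0000 -1.0000]
S = R + BᵀPB = [1] + [5.0000] = [6.0000]
BᵀPA = [-25.0000 11.5000]
K = S⁻¹·BᵀPA = [-4.1667 1.9167]
A−BK = [0.9167 -0.5417; -3.1667 2.4167]
AᵀP(A−BK) = [22.0833 -10.4583; -10.4583 5.0208]
P' = Q + AᵀP(A−BK) = [24.5833 -12.7083; -12.7083 7.2708]
tr(P') = 31.8542

-4.1667 1.9167


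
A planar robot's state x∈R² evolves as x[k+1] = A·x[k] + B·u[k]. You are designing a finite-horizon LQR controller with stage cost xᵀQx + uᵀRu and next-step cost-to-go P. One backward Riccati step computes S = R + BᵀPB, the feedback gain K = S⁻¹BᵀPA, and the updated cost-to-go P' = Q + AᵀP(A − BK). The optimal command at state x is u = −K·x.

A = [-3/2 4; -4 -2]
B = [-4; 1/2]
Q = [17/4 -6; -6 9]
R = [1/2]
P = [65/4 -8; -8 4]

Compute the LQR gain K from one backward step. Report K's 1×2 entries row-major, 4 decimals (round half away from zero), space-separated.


-0.1107 -1.1721

BᵀP = [-69.0000 34.0000]
S = R + BᵀPB = [1/2] + [293.0000] = [293.5000]
BᵀPA = [-32.5000 -344.0000]
K = S⁻¹·BᵀPA = [-0.1107 -1.1721]
A−BK = [-1.9429 -0.6882; -3.9446 -1.4140]
AᵀP(A−BK) = [0.9637 0.4080; 0.4080 0.8109]
P' = Q + AᵀP(A−BK) = [5.2137 -5.5920; -5.5920 9.8109]
tr(P') = 15.0246


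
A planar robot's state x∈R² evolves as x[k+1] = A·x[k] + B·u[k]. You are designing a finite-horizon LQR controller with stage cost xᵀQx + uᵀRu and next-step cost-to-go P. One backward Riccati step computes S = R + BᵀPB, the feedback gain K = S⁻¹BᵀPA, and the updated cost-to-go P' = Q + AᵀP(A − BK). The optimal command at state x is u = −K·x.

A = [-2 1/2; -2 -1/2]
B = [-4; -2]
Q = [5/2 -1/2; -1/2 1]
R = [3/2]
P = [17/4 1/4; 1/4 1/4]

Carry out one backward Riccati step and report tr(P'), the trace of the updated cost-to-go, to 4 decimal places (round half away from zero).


BᵀP = [-17.5000 -1.5000]
S = R + BᵀPB = [3/2] + [73.0000] = [74.5000]
BᵀPA = [38.0000 -8.0000]
K = S⁻¹·BᵀPA = [0.5101 -0.1074]
A−BK = [0.0403 0.0705; -0.9799 -0.7148]
AᵀP(A−BK) = [0.6174 0.0805; 0.0805 0.1409]
P' = Q + AᵀP(A−BK) = [3.1174 -0.4195; -0.4195 1.1409]
tr(P') = 4.2584

4.2584


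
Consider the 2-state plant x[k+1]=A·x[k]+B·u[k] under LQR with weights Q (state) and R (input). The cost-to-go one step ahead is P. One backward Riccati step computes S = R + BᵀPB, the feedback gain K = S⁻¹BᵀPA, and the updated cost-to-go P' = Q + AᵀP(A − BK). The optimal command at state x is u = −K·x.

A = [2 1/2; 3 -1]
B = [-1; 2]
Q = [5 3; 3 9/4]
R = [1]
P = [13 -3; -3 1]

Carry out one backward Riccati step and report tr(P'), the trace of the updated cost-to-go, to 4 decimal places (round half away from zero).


14.8583

BᵀP = [-19.0000 5.0000]
S = R + BᵀPB = [1] + [29.0000] = [30.0000]
BᵀPA = [-23.0000 -14.5000]
K = S⁻¹·BᵀPA = [-0.7667 -0.4833]
A−BK = [1.2333 0.0167; 4.5333 -0.0333]
AᵀP(A−BK) = [7.3667 0.3833; 0.3833 0.2417]
P' = Q + AᵀP(A−BK) = [12.3667 3.3833; 3.3833 2.4917]
tr(P') = 14.8583


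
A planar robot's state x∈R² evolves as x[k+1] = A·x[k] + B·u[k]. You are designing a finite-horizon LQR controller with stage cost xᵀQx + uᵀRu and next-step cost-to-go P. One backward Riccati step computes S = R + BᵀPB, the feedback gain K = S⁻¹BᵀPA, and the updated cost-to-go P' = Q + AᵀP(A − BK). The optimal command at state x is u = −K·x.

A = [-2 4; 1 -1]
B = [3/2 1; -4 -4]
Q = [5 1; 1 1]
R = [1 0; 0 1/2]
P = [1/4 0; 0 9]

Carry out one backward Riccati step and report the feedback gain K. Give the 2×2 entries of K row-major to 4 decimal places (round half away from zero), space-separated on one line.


BᵀP = [0.3750 -36.0000; 0.2500 -36.0000]
S = R + BᵀPB = [1 0; 0 1/2] + [144.5625 144.3750; 144.3750 144.2500] = [145.5625 144.3750; 144.3750 144.7500]
BᵀPA = [-36.7500 37.5000; -36.5000 37.0000]
K = S⁻¹·BᵀPA = [-0.2207 0.3816; -0.0321 -0.1250]
A−BK = [-1.6369 3.5526; -0.0109 0.0264]
AᵀP(A−BK) = [0.7202 -1.5386; -1.5386 3.3149]
P' = Q + AᵀP(A−BK) = [5.7202 -0.5386; -0.5386 4.3149]
tr(P') = 10.0351

-0.2207 0.3816 -0.0321 -0.1250


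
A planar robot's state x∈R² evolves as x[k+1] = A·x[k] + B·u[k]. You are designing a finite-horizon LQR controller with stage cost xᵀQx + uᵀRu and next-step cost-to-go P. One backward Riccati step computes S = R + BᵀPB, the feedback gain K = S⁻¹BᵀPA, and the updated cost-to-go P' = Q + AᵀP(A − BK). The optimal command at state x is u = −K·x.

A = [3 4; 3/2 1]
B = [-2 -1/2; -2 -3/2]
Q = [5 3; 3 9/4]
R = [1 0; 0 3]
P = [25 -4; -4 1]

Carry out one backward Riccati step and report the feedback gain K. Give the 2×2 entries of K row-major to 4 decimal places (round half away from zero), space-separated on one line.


BᵀP = [-42.0000 6.0000; -6.5000 0.5000]
S = R + BᵀPB = [1 0; 0 3] + [72.0000 12.0000; 12.0000 2.5000] = [73.0000 12.0000; 12.0000 5.5000]
BᵀPA = [-117.0000 -162.0000; -18.7500 -25.5000]
K = S⁻¹·BᵀPA = [-1.6252 -2.2718; 0.1369 0.3204]
A−BK = [-0.1820 -0.3835; -1.5451 -3.0631]
AᵀP(A−BK) = [3.6633 5.7015; 5.7015 9.1311]
P' = Q + AᵀP(A−BK) = [8.6633 8.7015; 8.7015 11.3811]
tr(P') = 20.0444

-1.6252 -2.2718 0.1369 0.3204


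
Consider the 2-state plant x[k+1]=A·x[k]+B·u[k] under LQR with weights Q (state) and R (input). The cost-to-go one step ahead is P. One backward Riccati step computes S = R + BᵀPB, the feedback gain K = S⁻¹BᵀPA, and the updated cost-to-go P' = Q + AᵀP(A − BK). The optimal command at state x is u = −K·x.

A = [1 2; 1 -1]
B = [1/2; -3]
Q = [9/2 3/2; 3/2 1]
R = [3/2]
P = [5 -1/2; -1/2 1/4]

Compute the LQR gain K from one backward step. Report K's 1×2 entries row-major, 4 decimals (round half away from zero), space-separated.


BᵀP = [4.0000 -1.0000]
S = R + BᵀPB = [3/2] + [5.0000] = [6.5000]
BᵀPA = [3.0000 9.0000]
K = S⁻¹·BᵀPA = [0.4615 1.3846]
A−BK = [0.7692 1.3077; 2.3846 3.1538]
AᵀP(A−BK) = [2.8654 5.0962; 5.0962 9.7885]
P' = Q + AᵀP(A−BK) = [7.3654 6.5962; 6.5962 10.7885]
tr(P') = 18.1538

0.4615 1.3846


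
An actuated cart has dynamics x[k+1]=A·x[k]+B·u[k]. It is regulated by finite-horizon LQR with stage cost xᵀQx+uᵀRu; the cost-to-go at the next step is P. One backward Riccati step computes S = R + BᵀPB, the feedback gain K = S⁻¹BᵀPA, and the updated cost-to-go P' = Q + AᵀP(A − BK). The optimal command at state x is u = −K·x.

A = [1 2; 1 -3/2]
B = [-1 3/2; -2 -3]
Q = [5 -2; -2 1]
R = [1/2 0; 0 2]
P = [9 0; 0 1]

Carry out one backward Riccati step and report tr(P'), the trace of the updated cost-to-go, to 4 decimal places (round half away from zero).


8.0927

BᵀP = [-9.0000 -2.0000; 13.5000 -3.0000]
S = R + BᵀPB = [1/2 0; 0 2] + [13.0000 -7.5000; -7.5000 29.2500] = [13.5000 -7.5000; -7.5000 31.2500]
BᵀPA = [-11.0000 -15.0000; 10.5000 31.5000]
K = S⁻¹·BᵀPA = [-0.7248 -0.6359; 0.1621 0.8554]
A−BK = [0.0321 0.0810; 0.0366 -0.2056]
AᵀP(A−BK) = [0.3258 0.5236; 0.5236 1.7669]
P' = Q + AᵀP(A−BK) = [5.3258 -1.4764; -1.4764 2.7669]
tr(P') = 8.0927


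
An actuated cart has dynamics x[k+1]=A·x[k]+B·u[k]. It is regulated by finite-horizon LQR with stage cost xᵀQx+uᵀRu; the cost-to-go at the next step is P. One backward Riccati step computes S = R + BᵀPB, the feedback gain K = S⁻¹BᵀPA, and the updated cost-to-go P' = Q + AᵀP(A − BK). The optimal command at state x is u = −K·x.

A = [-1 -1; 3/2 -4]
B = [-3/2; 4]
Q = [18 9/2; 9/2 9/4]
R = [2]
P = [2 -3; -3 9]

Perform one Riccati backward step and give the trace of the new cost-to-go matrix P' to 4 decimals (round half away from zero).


BᵀP = [-15.0000 40.5000]
S = R + BᵀPB = [2] + [184.5000] = [186.5000]
BᵀPA = [75.7500 -147.0000]
K = S⁻¹·BᵀPA = [0.4062 -0.7882]
A−BK = [-0.3908 -2.1823; -0.1247 -0.8472]
AᵀP(A−BK) = [0.4829 0.2064; 0.2064 6.1340]
P' = Q + AᵀP(A−BK) = [18.4829 4.7064; 4.7064 8.3840]
tr(P') = 26.8670

26.8670


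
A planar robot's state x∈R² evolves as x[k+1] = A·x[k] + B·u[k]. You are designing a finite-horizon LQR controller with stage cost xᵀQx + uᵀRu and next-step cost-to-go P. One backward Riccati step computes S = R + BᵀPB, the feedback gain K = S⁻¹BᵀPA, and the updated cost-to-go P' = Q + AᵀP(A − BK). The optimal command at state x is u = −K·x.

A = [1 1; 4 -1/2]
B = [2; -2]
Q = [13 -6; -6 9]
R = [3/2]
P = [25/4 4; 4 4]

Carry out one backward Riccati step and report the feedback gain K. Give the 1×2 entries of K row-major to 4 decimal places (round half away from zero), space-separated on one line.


0.4286 0.4286

BᵀP = [4.5000 0.0000]
S = R + BᵀPB = [3/2] + [9.0000] = [10.5000]
BᵀPA = [4.5000 4.5000]
K = S⁻¹·BᵀPA = [0.4286 0.4286]
A−BK = [0.1429 0.1429; 4.8571 0.3571]
AᵀP(A−BK) = [100.3214 10.3214; 10.3214 1.3214]
P' = Q + AᵀP(A−BK) = [113.3214 4.3214; 4.3214 10.3214]
tr(P') = 123.6429


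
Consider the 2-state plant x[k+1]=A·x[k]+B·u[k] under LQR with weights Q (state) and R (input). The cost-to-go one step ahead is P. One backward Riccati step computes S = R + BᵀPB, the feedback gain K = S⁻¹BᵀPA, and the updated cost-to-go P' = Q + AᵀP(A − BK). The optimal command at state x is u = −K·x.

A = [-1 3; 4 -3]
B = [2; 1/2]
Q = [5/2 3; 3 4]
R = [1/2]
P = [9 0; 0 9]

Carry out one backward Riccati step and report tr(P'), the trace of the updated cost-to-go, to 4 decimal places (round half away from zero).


279.1710

BᵀP = [18.0000 4.5000]
S = R + BᵀPB = [1/2] + [38.2500] = [38.7500]
BᵀPA = [0.0000 40.5000]
K = S⁻¹·BᵀPA = [0.0000 1.0452]
A−BK = [-1.0000 0.9097; 4.0000 -3.5226]
AᵀP(A−BK) = [153.0000 -135.0000; -135.0000 119.6710]
P' = Q + AᵀP(A−BK) = [155.5000 -132.0000; -132.0000 123.6710]
tr(P') = 279.1710


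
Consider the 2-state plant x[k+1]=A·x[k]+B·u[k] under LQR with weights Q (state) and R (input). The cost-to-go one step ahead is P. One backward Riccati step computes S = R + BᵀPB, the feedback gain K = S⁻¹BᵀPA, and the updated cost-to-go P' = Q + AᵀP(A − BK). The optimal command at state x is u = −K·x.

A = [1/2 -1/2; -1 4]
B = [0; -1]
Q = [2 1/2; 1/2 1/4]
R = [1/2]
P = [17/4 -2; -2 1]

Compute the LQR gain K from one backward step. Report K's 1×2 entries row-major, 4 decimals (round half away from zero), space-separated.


1.3333 -3.3333

BᵀP = [2.0000 -1.0000]
S = R + BᵀPB = [1/2] + [1.0000] = [1.5000]
BᵀPA = [2.0000 -5.0000]
K = S⁻¹·BᵀPA = [1.3333 -3.3333]
A−BK = [0.5000 -0.5000; 0.3333 0.6667]
AᵀP(A−BK) = [1.3958 -3.3958; -3.3958 8.3958]
P' = Q + AᵀP(A−BK) = [3.3958 -2.8958; -2.8958 8.6458]
tr(P') = 12.0417


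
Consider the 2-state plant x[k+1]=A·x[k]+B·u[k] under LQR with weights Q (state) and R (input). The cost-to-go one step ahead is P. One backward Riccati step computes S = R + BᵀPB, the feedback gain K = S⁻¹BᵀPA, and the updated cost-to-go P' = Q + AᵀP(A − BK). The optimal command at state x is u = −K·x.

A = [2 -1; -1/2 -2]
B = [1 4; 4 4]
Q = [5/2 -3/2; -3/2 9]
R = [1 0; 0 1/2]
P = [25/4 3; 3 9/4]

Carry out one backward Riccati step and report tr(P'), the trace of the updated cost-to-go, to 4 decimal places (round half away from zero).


BᵀP = [18.2500 12.0000; 37.0000 21.0000]
S = R + BᵀPB = [1 0; 0 1/2] + [66.2500 121.0000; 121.0000 232.0000] = [67.2500 121.0000; 121.0000 232.5000]
BᵀPA = [30.5000 -42.2500; 63.5000 -79.0000]
K = S⁻¹·BᵀPA = [-0.5955 -0.2656; 0.5830 -0.2016]
A−BK = [0.2634 0.0719; -0.4502 -0.1315]
AᵀP(A−BK) = [0.7027 0.1499; 0.1499 0.1053]
P' = Q + AᵀP(A−BK) = [3.2027 -1.3501; -1.3501 9.1053]
tr(P') = 12.3080

12.3080


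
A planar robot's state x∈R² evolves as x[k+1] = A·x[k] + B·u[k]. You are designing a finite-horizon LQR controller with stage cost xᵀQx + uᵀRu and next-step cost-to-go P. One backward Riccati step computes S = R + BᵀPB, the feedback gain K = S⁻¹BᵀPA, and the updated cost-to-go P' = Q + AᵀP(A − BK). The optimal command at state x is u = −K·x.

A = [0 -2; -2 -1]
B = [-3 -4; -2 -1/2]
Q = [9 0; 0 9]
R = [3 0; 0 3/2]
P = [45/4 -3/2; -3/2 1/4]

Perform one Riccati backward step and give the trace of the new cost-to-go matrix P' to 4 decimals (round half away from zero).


18.4957

BᵀP = [-30.7500 4.0000; -44.2500 5.8750]
S = R + BᵀPB = [3 0; 0 3/2] + [84.2500 121.0000; 121.0000 174.0625] = [87.2500 121.0000; 121.0000 175.5625]
BᵀPA = [-8.0000 57.5000; -11.7500 82.6250]
K = S⁻¹·BᵀPA = [0.0255 0.1436; -0.0845 0.3716]
A−BK = [-0.2615 -0.0826; -1.9913 -0.5269]
AᵀP(A−BK) = [0.2111 0.0158; 0.0158 0.2846]
P' = Q + AᵀP(A−BK) = [9.2111 0.0158; 0.0158 9.2846]
tr(P') = 18.4957


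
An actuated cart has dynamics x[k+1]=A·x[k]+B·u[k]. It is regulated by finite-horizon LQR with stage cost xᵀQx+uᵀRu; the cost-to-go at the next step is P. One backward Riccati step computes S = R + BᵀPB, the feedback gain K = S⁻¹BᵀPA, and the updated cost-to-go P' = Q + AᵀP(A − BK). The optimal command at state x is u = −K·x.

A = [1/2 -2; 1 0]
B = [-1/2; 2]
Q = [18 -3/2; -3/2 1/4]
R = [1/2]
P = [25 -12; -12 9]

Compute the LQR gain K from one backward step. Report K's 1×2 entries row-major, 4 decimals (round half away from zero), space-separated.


0.0861 1.0936

BᵀP = [-36.5000 24.0000]
S = R + BᵀPB = [1/2] + [66.2500] = [66.7500]
BᵀPA = [5.7500 73.0000]
K = S⁻¹·BᵀPA = [0.0861 1.0936]
A−BK = [0.5431 -1.4532; 0.8277 -2.1873]
AᵀP(A−BK) = [2.7547 -7.2884; -7.2884 20.1648]
P' = Q + AᵀP(A−BK) = [20.7547 -8.7884; -8.7884 20.4148]
tr(P') = 41.1695


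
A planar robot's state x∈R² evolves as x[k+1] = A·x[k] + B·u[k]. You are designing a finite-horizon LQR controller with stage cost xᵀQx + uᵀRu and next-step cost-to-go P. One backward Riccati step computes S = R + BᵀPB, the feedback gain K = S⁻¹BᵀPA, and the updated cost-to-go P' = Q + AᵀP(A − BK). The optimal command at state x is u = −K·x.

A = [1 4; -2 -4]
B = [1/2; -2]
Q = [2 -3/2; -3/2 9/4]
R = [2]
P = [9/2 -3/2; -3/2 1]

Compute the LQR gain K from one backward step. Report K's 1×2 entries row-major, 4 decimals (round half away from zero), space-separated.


1.0617 3.1605

BᵀP = [5.2500 -2.7500]
S = R + BᵀPB = [2] + [8.1250] = [10.1250]
BᵀPA = [10.7500 32.0000]
K = S⁻¹·BᵀPA = [1.0617 3.1605]
A−BK = [0.4691 2.4198; 0.1235 2.3210]
AᵀP(A−BK) = [3.0864 10.0247; 10.0247 34.8642]
P' = Q + AᵀP(A−BK) = [5.0864 8.5247; 8.5247 37.1142]
tr(P') = 42.2006


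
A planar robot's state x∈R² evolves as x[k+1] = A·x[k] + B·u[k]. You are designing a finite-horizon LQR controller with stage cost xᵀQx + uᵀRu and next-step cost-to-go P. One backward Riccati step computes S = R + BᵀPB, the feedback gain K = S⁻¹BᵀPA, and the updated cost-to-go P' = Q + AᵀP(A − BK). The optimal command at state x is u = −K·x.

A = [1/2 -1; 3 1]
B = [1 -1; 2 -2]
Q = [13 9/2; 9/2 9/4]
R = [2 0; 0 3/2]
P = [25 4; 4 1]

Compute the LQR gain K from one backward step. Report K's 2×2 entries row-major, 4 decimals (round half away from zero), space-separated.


BᵀP = [33.0000 6.0000; -33.0000 -6.0000]
S = R + BᵀPB = [2 0; 0 3/2] + [45.0000 -45.0000; -45.0000 45.0000] = [47.0000 -45.0000; -45.0000 46.5000]
BᵀPA = [34.5000 -27.0000; -34.5000 27.0000]
K = S⁻¹·BᵀPA = [0.3224 -0.2523; -0.4299 0.3364]
A−BK = [-0.2523 -0.4112; 1.4953 2.1776]
AᵀP(A−BK) = [1.2944 0.8131; 0.8131 2.1028]
P' = Q + AᵀP(A−BK) = [14.2944 5.3131; 5.3131 4.3528]
tr(P') = 18.6472

0.3224 -0.2523 -0.4299 0.3364


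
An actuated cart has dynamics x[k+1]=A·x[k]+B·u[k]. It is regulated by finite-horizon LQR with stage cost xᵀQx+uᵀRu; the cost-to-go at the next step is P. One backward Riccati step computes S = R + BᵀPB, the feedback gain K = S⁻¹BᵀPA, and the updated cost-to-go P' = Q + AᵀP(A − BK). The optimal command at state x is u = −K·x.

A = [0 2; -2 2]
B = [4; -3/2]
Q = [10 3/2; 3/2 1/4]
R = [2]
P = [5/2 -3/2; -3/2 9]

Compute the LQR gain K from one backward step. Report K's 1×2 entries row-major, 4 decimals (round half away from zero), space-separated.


0.4860 -0.1807

BᵀP = [12.2500 -19.5000]
S = R + BᵀPB = [2] + [78.2500] = [80.2500]
BᵀPA = [39.0000 -14.5000]
K = S⁻¹·BᵀPA = [0.4860 -0.1807]
A−BK = [-1.9439 2.7227; -1.2710 1.7290]
AᵀP(A−BK) = [17.0467 -22.9533; -22.9533 31.3801]
P' = Q + AᵀP(A−BK) = [27.0467 -21.4533; -21.4533 31.6301]
tr(P') = 58.6768


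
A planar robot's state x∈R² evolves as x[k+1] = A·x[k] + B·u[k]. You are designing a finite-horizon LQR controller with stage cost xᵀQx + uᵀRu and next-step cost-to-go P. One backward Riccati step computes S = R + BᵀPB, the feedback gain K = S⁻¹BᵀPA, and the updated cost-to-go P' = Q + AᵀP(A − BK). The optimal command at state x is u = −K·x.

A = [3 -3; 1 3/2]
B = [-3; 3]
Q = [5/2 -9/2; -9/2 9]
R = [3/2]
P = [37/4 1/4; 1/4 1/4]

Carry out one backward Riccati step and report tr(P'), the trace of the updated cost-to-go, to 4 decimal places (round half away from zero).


19.0080

BᵀP = [-27.0000 0.0000]
S = R + BᵀPB = [3/2] + [81.0000] = [82.5000]
BᵀPA = [-81.0000 81.0000]
K = S⁻¹·BᵀPA = [-0.9818 0.9818]
A−BK = [0.0545 -0.0545; 3.9455 -1.4455]
AᵀP(A−BK) = [5.4727 -2.9727; -2.9727 2.0352]
P' = Q + AᵀP(A−BK) = [7.9727 -7.4727; -7.4727 11.0352]
tr(P') = 19.0080


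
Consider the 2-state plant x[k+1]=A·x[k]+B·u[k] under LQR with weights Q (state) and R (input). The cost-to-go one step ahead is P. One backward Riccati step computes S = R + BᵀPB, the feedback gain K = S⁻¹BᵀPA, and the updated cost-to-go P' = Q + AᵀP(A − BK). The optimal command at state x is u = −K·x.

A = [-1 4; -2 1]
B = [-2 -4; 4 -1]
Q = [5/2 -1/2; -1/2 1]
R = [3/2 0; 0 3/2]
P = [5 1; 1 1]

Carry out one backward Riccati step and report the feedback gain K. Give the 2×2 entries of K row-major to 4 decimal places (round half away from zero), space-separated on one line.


BᵀP = [-6.0000 2.0000; -21.0000 -5.0000]
S = R + BᵀPB = [3/2 0; 0 3/2] + [20.0000 22.0000; 22.0000 89.0000] = [21.5000 22.0000; 22.0000 90.5000]
BᵀPA = [2.0000 -22.0000; 31.0000 -89.0000]
K = S⁻¹·BᵀPA = [-0.3427 -0.0226; 0.4259 -0.9779]
A−BK = [0.0180 0.0431; -0.2032 0.1124]
AᵀP(A−BK) = [0.4838 -0.6388; -0.6388 1.4669]
P' = Q + AᵀP(A−BK) = [2.9838 -1.1388; -1.1388 2.4669]
tr(P') = 5.4507

-0.3427 -0.0226 0.4259 -0.9779


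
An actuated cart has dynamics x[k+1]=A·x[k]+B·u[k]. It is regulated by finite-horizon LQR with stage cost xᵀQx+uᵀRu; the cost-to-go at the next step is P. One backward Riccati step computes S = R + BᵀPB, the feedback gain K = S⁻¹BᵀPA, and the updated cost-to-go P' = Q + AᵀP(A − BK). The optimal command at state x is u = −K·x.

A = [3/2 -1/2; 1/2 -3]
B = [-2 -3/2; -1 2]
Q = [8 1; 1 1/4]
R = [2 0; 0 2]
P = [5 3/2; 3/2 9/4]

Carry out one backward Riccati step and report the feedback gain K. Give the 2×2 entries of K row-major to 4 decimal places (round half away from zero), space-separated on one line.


BᵀP = [-11.5000 -5.2500; -4.5000 2.2500]
S = R + BᵀPB = [2 0; 0 2] + [28.2500 6.7500; 6.7500 11.2500] = [30.2500 6.7500; 6.7500 13.2500]
BᵀPA = [-19.8750 21.5000; -5.6250 -4.5000]
K = S⁻¹·BᵀPA = [-0.6344 0.8874; -0.1013 -0.7917]
A−BK = [0.0792 0.0873; 0.0683 -0.5292]
AᵀP(A−BK) = [0.8835 -1.0662; -1.0662 3.3582]
P' = Q + AᵀP(A−BK) = [8.8835 -0.0662; -0.0662 3.6082]
tr(P') = 12.4917

-0.6344 0.8874 -0.1013 -0.7917


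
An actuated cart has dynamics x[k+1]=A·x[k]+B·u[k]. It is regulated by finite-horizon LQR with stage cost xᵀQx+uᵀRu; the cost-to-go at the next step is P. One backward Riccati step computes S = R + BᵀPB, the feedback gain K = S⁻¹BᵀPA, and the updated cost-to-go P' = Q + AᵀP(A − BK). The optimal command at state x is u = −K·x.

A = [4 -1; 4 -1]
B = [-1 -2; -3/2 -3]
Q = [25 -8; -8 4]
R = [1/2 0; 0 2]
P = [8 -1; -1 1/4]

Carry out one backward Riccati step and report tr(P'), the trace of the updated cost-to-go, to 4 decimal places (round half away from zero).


BᵀP = [-6.5000 0.6250; -13.0000 1.2500]
S = R + BᵀPB = [1/2 0; 0 2] + [5.5625 11.1250; 11.1250 22.2500] = [6.0625 11.1250; 11.1250 24.2500]
BᵀPA = [-23.5000 5.8750; -47.0000 11.7500]
K = S⁻¹·BᵀPA = [-2.0215 0.5054; -1.0108 0.2527]
A−BK = [-0.0430 0.0108; -2.0645 0.5161]
AᵀP(A−BK) = [4.9892 -1.2473; -1.2473 0.3118]
P' = Q + AᵀP(A−BK) = [29.9892 -9.2473; -9.2473 4.3118]
tr(P') = 34.3011

34.3011
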